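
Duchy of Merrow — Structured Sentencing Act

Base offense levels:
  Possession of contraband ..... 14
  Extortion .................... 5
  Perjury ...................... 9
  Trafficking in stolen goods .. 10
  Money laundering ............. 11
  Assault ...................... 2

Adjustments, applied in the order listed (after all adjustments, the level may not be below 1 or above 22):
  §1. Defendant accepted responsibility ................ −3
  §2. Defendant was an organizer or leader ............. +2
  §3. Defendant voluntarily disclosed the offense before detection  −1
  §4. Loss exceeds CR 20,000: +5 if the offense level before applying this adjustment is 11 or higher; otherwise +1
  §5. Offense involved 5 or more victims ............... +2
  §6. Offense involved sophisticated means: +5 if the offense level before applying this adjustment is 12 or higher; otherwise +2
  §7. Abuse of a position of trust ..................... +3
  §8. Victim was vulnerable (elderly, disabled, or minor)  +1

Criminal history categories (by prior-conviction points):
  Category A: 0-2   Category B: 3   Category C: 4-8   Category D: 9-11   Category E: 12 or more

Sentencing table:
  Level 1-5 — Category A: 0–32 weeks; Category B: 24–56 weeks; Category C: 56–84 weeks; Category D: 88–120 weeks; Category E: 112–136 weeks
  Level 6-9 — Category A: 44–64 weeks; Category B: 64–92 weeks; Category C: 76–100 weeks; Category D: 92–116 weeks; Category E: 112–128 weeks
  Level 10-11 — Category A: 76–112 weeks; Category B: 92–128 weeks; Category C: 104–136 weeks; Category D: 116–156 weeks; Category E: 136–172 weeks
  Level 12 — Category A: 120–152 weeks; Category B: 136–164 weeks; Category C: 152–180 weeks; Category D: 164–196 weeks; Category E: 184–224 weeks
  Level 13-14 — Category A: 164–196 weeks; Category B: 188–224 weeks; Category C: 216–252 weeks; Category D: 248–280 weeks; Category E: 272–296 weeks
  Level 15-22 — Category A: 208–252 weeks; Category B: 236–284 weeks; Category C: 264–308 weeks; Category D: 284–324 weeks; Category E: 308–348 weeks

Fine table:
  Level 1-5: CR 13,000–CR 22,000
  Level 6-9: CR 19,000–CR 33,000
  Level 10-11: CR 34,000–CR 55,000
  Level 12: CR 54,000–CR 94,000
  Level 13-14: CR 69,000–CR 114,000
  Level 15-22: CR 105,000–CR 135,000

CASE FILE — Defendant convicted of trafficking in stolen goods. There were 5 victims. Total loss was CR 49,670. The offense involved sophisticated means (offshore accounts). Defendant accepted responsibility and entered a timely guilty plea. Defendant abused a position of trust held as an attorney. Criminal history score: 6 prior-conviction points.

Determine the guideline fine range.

Base offense level for trafficking in stolen goods: 10.
§1 applies: 10 − 3 = 7.
§2 does not apply.
§3 does not apply.
§4 applies (level before this adjustment is 7 < 11, so +1): 7 + 1 = 8.
§5 applies: 8 + 2 = 10.
§6 applies (level before this adjustment is 10 < 12, so +2): 10 + 2 = 12.
§7 applies: 12 + 3 = 15.
§8 does not apply.
Final offense level: 15.
Level 15 falls in the 15-22 band.
Fine table: Level 15-22 → CR 105,000–CR 135,000.

CR 105,000–CR 135,000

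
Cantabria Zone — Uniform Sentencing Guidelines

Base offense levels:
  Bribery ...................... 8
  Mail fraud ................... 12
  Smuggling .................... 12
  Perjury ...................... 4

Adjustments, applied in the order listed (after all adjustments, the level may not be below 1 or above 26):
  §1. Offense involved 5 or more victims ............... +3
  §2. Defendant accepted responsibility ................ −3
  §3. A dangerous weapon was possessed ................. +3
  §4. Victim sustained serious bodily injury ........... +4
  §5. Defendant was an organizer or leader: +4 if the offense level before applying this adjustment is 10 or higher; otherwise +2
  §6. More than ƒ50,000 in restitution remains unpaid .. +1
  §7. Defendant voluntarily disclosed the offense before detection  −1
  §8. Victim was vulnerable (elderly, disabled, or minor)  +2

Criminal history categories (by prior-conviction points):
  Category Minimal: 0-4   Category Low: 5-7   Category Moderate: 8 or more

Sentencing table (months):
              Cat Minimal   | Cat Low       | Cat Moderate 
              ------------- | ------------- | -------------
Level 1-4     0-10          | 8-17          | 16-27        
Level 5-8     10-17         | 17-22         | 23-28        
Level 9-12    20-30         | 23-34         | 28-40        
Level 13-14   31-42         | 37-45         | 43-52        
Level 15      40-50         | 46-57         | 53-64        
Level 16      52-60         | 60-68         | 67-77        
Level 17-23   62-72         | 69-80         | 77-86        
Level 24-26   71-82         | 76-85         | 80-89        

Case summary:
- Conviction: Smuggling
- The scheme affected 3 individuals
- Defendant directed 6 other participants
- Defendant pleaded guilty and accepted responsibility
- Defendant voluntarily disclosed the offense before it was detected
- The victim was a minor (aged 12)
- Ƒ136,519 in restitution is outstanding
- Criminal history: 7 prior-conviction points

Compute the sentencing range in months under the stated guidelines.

37-45 months

Base offense level for smuggling: 12.
§2 applies: 12 − 3 = 9.
§3 does not apply.
§4 does not apply.
§5 applies (level before this adjustment is 9 < 10, so +2): 9 + 2 = 11.
§6 applies: 11 + 1 = 12.
§7 applies: 12 − 1 = 11.
§8 applies: 11 + 2 = 13.
Final offense level: 13.
Criminal history: 7 prior points → Category Low (5-7).
Level 13 falls in the 13-14 band.
Grid: Level 13-14 × Category Low = 37-45 months.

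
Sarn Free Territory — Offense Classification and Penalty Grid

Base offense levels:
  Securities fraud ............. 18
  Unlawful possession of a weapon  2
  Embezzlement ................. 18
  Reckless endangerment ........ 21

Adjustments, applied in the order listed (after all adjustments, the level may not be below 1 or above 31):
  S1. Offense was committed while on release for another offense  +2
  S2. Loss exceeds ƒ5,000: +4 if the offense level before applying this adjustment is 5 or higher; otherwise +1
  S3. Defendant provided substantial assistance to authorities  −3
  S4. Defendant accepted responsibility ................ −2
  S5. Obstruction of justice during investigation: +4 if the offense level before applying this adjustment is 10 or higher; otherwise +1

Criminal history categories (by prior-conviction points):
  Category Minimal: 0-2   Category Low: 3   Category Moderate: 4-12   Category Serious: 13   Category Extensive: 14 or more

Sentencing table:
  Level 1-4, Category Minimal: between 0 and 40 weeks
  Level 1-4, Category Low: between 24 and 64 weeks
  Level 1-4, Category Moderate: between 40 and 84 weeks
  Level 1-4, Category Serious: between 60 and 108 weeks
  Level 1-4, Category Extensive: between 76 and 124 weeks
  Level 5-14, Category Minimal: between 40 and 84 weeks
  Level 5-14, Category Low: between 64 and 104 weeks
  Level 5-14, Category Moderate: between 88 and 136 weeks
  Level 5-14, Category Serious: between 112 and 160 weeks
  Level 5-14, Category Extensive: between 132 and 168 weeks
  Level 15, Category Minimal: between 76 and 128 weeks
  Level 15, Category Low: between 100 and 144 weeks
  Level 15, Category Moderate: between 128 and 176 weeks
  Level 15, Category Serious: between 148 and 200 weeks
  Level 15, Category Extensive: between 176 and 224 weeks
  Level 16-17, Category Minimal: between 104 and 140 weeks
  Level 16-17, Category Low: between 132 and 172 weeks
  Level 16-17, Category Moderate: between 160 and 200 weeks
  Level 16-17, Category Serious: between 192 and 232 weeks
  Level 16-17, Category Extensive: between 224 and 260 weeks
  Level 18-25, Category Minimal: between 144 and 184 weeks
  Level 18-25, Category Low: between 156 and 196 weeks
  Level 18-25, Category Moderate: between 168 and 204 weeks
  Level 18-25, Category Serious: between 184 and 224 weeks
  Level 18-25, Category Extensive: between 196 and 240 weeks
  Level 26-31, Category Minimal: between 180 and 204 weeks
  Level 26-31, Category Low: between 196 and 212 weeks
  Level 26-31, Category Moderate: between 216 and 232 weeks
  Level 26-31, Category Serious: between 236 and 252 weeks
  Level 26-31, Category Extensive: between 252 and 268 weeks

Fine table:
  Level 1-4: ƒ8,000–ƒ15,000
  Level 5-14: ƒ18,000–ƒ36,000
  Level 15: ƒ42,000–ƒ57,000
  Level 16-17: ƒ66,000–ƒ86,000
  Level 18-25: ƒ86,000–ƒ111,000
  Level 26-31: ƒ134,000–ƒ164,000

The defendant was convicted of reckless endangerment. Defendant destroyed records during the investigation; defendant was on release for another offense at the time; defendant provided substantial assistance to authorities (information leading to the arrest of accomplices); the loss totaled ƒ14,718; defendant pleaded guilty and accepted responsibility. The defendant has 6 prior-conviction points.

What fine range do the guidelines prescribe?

ƒ134,000–ƒ164,000

Base offense level for reckless endangerment: 21.
S1 applies: 21 + 2 = 23.
S2 applies (level before this adjustment is 23 ≥ 5, so +4): 23 + 4 = 27.
S3 applies: 27 − 3 = 24.
S4 applies: 24 − 2 = 22.
S5 applies (level before this adjustment is 22 ≥ 10, so +4): 22 + 4 = 26.
Final offense level: 26.
Level 26 falls in the 26-31 band.
Fine table: Level 26-31 → ƒ134,000–ƒ164,000.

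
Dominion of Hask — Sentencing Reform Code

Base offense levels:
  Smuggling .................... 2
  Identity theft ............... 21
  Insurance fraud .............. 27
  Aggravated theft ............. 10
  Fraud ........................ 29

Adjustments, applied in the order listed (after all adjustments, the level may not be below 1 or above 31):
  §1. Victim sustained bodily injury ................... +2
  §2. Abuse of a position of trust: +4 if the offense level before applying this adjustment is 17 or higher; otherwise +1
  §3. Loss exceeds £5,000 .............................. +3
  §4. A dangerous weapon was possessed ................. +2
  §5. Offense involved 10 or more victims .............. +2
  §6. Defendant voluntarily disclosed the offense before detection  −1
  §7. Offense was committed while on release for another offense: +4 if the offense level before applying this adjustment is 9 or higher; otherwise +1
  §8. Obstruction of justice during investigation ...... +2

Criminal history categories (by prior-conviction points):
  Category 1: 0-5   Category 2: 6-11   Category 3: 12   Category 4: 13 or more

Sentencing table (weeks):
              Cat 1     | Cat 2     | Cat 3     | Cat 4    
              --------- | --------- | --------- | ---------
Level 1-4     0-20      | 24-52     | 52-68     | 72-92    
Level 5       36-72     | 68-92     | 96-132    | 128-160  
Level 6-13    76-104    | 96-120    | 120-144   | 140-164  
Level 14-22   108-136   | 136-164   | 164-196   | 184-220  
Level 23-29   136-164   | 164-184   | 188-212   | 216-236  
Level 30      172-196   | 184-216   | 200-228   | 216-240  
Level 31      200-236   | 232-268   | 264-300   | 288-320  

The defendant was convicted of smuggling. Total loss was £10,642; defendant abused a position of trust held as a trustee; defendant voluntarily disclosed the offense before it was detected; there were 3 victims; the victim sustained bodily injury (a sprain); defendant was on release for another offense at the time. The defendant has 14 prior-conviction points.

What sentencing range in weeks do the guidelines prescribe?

Base offense level for smuggling: 2.
§1 applies: 2 + 2 = 4.
§2 applies (level before this adjustment is 4 < 17, so +1): 4 + 1 = 5.
§3 applies: 5 + 3 = 8.
§6 applies: 8 − 1 = 7.
§7 applies (level before this adjustment is 7 < 9, so +1): 7 + 1 = 8.
Final offense level: 8.
Criminal history: 14 prior points → Category 4 (13+).
Level 8 falls in the 6-13 band.
Grid: Level 6-13 × Category 4 = 140-164 weeks.

140-164 weeks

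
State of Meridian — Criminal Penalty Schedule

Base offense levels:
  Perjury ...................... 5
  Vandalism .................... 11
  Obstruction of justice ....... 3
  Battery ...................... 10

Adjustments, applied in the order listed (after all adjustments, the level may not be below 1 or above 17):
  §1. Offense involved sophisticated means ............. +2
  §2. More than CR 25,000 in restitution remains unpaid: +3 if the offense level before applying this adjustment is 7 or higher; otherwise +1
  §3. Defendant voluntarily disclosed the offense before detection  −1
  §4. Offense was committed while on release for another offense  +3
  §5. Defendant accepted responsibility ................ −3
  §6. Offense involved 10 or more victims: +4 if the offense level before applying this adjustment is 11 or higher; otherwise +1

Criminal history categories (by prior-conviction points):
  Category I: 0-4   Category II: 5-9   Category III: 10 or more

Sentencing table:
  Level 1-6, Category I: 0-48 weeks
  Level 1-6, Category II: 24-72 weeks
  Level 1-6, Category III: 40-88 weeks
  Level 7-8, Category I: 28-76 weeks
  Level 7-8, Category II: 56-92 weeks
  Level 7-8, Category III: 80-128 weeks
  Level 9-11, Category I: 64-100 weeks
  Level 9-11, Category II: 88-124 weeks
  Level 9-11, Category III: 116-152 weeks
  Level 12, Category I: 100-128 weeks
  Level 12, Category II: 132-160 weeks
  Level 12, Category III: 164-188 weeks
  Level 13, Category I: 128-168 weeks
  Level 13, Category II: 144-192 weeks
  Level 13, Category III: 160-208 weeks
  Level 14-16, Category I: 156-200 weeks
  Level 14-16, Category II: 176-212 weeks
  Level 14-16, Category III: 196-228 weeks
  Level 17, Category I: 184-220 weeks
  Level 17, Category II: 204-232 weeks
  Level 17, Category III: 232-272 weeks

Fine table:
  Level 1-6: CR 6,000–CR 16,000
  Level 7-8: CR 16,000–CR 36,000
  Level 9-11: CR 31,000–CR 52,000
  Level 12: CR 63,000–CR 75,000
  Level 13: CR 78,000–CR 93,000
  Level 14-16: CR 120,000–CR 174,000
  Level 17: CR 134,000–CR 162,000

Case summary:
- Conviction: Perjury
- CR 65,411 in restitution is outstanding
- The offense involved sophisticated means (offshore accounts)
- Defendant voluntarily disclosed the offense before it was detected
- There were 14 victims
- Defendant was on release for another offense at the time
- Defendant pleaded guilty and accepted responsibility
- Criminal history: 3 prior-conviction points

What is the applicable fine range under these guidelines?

Base offense level for perjury: 5.
§1 applies: 5 + 2 = 7.
§2 applies (level before this adjustment is 7 ≥ 7, so +3): 7 + 3 = 10.
§3 applies: 10 − 1 = 9.
§4 applies: 9 + 3 = 12.
§5 applies: 12 − 3 = 9.
§6 applies (level before this adjustment is 9 < 11, so +1): 9 + 1 = 10.
Final offense level: 10.
Level 10 falls in the 9-11 band.
Fine table: Level 9-11 → CR 31,000–CR 52,000.

CR 31,000–CR 52,000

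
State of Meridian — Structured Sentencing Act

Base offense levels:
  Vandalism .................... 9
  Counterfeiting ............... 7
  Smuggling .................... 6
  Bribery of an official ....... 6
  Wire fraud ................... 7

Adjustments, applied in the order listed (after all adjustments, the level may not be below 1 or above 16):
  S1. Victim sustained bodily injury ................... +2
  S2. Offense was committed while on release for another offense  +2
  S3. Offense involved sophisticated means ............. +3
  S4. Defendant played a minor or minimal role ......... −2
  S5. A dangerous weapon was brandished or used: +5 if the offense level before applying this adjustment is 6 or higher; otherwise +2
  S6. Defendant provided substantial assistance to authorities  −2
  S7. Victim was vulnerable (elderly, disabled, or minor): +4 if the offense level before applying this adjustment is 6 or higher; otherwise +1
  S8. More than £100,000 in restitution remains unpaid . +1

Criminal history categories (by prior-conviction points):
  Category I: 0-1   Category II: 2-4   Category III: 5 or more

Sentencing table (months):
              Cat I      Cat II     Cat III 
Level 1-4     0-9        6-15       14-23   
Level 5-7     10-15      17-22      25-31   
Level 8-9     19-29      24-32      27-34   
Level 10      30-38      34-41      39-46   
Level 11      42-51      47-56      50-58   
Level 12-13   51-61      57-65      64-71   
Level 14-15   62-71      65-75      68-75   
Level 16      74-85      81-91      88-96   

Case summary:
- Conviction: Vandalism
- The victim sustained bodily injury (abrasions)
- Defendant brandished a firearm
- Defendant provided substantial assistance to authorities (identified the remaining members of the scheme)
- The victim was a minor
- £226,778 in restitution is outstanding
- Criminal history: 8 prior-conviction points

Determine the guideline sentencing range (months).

Base offense level for vandalism: 9.
S1 applies: 9 + 2 = 11.
S2 does not apply.
S3 does not apply.
S5 applies (level before this adjustment is 11 ≥ 6, so +5): 11 + 5 = 16.
S6 applies: 16 − 2 = 14.
S7 applies (level before this adjustment is 14 ≥ 6, so +4): 14 + 4 = 18.
S8 applies: 18 + 1 = 19.
Level 19 exceeds the maximum of 16; capped at 16.
Final offense level: 16.
Criminal history: 8 prior points → Category III (5+).
Level 16 falls in the 16 band.
Grid: Level 16 × Category III = 88-96 months.

88-96 months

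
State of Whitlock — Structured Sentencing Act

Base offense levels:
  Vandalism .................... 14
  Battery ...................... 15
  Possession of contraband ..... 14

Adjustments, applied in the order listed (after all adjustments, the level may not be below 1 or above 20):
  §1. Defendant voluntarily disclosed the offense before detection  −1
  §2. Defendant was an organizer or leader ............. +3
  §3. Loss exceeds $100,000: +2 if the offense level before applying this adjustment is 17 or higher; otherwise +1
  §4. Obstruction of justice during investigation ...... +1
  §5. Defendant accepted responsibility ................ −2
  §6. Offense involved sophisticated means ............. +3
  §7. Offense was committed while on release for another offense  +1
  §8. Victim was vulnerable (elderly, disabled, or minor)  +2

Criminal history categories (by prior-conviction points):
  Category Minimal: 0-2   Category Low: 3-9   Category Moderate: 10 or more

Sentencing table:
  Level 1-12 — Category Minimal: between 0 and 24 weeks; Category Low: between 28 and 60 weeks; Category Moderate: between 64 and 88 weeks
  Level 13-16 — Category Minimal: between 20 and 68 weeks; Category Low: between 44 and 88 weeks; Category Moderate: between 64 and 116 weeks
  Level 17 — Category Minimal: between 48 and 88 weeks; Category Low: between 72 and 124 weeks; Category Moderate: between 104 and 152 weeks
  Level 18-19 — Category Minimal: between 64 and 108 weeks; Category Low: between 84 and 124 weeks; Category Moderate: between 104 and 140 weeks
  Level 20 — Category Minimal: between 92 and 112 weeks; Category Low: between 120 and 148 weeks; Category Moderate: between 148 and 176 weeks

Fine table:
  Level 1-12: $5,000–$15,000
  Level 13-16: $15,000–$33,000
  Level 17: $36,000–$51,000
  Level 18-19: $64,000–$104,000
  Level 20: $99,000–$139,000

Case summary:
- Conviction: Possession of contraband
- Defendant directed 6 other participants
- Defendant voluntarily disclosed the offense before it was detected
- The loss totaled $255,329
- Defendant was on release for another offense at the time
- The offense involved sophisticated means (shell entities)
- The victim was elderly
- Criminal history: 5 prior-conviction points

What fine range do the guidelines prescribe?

Base offense level for possession of contraband: 14.
§1 applies: 14 − 1 = 13.
§2 applies: 13 + 3 = 16.
§3 applies (level before this adjustment is 16 < 17, so +1): 16 + 1 = 17.
§4 does not apply.
§5 does not apply.
§6 applies: 17 + 3 = 20.
§7 applies: 20 + 1 = 21.
§8 applies: 21 + 2 = 23.
Level 23 exceeds the maximum of 20; capped at 20.
Final offense level: 20.
Level 20 falls in the 20 band.
Fine table: Level 20 → $99,000–$139,000.

$99,000–$139,000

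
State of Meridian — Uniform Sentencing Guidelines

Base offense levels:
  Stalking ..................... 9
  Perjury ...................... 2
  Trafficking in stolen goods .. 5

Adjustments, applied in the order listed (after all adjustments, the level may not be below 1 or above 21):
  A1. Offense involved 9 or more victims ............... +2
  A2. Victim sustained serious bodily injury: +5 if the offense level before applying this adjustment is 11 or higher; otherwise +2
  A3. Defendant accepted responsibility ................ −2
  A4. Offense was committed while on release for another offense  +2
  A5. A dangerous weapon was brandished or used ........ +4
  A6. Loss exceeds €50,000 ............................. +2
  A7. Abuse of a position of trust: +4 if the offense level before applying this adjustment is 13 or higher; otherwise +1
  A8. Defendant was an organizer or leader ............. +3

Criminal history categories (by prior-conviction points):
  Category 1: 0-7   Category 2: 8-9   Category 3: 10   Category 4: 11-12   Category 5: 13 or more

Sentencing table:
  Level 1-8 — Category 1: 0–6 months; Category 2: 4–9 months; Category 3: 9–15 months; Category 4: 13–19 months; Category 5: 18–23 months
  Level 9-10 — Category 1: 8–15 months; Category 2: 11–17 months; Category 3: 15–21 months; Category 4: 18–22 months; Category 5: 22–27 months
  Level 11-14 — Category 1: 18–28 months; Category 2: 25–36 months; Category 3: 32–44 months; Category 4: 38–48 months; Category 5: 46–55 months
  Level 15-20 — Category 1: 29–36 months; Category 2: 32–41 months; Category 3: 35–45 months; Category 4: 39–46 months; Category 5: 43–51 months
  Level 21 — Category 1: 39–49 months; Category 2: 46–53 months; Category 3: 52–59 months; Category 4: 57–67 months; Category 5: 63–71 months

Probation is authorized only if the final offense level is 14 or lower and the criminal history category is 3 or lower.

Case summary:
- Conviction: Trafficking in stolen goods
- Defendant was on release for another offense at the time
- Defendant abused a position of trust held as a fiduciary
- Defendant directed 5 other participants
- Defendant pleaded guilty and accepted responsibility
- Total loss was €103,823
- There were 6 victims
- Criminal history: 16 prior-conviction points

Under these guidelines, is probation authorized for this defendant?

No

Base offense level for trafficking in stolen goods: 5.
A1 does not apply.
A2 does not apply.
A3 applies: 5 − 2 = 3.
A4 applies: 3 + 2 = 5.
A5 does not apply.
A6 applies: 5 + 2 = 7.
A7 applies (level before this adjustment is 7 < 13, so +1): 7 + 1 = 8.
A8 applies: 8 + 3 = 11.
Final offense level: 11.
Criminal history: 16 prior points → Category 5 (13+).
Level 11 falls in the 11-14 band.
Grid: Level 11-14 × Category 5 = 46-55 months.
Probation check: level 11 ≤ 14 and category 5 > 3 → not eligible.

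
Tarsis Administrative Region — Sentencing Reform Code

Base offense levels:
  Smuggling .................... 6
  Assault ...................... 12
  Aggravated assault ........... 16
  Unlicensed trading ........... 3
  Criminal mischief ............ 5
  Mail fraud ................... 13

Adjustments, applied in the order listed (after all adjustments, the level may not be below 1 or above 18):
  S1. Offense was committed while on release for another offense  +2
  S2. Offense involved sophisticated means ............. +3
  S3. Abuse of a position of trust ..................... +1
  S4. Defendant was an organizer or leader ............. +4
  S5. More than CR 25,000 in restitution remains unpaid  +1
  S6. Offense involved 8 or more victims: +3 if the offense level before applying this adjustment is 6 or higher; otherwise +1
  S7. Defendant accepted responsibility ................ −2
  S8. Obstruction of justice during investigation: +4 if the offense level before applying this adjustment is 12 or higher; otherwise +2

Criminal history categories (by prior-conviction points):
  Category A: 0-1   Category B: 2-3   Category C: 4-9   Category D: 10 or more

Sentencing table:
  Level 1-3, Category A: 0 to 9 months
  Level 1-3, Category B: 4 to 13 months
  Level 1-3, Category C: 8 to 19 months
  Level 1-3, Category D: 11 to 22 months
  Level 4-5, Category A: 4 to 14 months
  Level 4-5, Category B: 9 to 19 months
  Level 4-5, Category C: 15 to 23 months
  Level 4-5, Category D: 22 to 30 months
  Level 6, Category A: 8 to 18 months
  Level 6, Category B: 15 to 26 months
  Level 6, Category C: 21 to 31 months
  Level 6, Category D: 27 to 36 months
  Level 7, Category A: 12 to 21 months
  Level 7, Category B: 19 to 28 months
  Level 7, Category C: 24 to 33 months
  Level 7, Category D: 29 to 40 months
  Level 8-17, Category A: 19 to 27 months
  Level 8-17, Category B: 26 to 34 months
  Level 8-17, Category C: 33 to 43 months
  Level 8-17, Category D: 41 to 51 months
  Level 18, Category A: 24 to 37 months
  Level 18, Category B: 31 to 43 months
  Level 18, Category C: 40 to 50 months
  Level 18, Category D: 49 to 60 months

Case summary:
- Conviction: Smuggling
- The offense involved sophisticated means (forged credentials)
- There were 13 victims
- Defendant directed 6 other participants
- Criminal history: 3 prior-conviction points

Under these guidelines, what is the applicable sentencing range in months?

26-34 months

Base offense level for smuggling: 6.
S1 does not apply.
S2 applies: 6 + 3 = 9.
S4 applies: 9 + 4 = 13.
S6 applies (level before this adjustment is 13 ≥ 6, so +3): 13 + 3 = 16.
S7 does not apply.
S8 does not apply.
Final offense level: 16.
Criminal history: 3 prior points → Category B (2-3).
Level 16 falls in the 8-17 band.
Grid: Level 8-17 × Category B = 26-34 months.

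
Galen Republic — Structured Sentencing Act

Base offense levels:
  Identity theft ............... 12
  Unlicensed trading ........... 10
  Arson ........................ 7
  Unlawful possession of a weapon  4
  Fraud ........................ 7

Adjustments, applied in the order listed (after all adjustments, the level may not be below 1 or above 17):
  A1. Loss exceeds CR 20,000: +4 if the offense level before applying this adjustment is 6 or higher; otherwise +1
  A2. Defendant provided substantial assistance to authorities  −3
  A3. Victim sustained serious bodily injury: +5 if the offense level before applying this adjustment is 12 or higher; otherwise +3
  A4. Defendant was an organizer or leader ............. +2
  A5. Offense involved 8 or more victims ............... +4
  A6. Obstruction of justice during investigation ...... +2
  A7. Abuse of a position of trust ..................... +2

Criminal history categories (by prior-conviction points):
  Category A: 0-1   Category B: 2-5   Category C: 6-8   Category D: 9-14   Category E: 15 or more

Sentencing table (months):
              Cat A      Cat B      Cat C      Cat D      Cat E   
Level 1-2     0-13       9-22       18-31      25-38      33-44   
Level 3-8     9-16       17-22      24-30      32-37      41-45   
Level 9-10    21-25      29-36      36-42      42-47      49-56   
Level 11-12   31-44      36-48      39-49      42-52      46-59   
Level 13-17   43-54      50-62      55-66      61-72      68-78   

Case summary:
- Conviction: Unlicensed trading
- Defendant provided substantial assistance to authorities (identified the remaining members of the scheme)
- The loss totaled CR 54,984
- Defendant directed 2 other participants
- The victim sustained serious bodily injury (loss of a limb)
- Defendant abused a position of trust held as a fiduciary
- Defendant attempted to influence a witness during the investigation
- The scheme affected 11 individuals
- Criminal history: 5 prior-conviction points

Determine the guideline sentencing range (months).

Base offense level for unlicensed trading: 10.
A1 applies (level before this adjustment is 10 ≥ 6, so +4): 10 + 4 = 14.
A2 applies: 14 − 3 = 11.
A3 applies (level before this adjustment is 11 < 12, so +3): 11 + 3 = 14.
A4 applies: 14 + 2 = 16.
A5 applies: 16 + 4 = 20.
A6 applies: 20 + 2 = 22.
A7 applies: 22 + 2 = 24.
Level 24 exceeds the maximum of 17; capped at 17.
Final offense level: 17.
Criminal history: 5 prior points → Category B (2-5).
Level 17 falls in the 13-17 band.
Grid: Level 13-17 × Category B = 50-62 months.

50-62 months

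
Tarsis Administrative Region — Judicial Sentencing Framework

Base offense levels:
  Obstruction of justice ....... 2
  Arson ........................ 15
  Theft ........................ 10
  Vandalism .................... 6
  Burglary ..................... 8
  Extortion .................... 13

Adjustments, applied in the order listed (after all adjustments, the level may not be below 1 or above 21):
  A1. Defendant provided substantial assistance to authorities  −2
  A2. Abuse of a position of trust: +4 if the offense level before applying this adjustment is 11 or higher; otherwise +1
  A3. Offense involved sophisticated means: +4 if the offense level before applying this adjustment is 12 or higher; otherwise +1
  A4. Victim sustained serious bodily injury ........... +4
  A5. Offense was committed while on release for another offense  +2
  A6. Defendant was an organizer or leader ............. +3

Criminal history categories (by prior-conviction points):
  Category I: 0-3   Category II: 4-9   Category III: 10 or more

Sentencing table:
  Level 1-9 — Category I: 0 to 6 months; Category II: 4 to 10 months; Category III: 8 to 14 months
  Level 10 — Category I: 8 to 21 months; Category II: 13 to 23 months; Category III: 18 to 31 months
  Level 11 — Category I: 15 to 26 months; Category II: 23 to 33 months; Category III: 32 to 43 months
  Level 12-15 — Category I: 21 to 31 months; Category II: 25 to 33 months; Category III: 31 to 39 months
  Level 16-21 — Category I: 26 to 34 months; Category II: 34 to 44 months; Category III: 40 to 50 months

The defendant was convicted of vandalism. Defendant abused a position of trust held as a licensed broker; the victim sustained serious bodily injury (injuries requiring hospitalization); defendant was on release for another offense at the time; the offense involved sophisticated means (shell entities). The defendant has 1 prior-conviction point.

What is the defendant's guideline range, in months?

Base offense level for vandalism: 6.
A2 applies (level before this adjustment is 6 < 11, so +1): 6 + 1 = 7.
A3 applies (level before this adjustment is 7 < 12, so +1): 7 + 1 = 8.
A4 applies: 8 + 4 = 12.
A5 applies: 12 + 2 = 14.
A6 does not apply.
Final offense level: 14.
Criminal history: 1 prior point → Category I (0-3).
Level 14 falls in the 12-15 band.
Grid: Level 12-15 × Category I = 21-31 months.

21-31 months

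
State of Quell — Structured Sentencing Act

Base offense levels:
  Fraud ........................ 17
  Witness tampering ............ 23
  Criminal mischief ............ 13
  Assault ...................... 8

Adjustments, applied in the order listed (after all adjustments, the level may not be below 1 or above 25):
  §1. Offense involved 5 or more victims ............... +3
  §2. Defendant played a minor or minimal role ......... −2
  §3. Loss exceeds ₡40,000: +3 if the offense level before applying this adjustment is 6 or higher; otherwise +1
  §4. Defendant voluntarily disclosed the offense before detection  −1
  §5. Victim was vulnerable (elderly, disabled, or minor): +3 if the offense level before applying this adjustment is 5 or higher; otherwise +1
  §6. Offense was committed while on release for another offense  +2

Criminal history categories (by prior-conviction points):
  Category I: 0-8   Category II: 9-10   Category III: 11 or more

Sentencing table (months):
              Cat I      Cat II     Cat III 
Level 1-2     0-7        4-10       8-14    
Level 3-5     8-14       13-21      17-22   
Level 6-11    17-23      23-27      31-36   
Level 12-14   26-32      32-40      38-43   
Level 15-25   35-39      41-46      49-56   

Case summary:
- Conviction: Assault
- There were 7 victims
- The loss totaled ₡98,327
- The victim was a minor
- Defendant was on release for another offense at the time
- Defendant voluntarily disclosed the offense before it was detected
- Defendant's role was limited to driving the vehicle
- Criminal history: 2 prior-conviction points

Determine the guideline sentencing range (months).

Base offense level for assault: 8.
§1 applies: 8 + 3 = 11.
§2 applies: 11 − 2 = 9.
§3 applies (level before this adjustment is 9 ≥ 6, so +3): 9 + 3 = 12.
§4 applies: 12 − 1 = 11.
§5 applies (level before this adjustment is 11 ≥ 5, so +3): 11 + 3 = 14.
§6 applies: 14 + 2 = 16.
Final offense level: 16.
Criminal history: 2 prior points → Category I (0-8).
Level 16 falls in the 15-25 band.
Grid: Level 15-25 × Category I = 35-39 months.

35-39 months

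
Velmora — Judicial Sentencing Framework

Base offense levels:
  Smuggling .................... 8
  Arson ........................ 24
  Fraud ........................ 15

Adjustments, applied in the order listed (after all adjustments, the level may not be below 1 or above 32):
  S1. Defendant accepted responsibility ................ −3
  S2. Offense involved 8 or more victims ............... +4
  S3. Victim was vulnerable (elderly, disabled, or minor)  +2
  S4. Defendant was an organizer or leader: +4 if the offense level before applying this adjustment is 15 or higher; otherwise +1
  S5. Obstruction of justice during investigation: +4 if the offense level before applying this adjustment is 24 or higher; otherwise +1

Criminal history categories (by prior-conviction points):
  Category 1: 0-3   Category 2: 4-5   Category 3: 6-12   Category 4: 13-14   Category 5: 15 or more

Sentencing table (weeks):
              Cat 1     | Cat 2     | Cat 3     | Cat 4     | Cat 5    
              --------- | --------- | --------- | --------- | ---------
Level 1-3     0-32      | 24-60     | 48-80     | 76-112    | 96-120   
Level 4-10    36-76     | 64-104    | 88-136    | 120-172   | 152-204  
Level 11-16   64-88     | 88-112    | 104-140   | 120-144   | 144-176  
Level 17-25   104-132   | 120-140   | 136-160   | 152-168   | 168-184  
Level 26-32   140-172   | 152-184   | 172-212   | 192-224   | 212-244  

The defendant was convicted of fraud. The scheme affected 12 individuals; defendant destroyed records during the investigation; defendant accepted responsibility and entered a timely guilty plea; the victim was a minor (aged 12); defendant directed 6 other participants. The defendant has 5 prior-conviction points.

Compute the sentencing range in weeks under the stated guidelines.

120-140 weeks

Base offense level for fraud: 15.
S1 applies: 15 − 3 = 12.
S2 applies: 12 + 4 = 16.
S3 applies: 16 + 2 = 18.
S4 applies (level before this adjustment is 18 ≥ 15, so +4): 18 + 4 = 22.
S5 applies (level before this adjustment is 22 < 24, so +1): 22 + 1 = 23.
Final offense level: 23.
Criminal history: 5 prior points → Category 2 (4-5).
Level 23 falls in the 17-25 band.
Grid: Level 17-25 × Category 2 = 120-140 weeks.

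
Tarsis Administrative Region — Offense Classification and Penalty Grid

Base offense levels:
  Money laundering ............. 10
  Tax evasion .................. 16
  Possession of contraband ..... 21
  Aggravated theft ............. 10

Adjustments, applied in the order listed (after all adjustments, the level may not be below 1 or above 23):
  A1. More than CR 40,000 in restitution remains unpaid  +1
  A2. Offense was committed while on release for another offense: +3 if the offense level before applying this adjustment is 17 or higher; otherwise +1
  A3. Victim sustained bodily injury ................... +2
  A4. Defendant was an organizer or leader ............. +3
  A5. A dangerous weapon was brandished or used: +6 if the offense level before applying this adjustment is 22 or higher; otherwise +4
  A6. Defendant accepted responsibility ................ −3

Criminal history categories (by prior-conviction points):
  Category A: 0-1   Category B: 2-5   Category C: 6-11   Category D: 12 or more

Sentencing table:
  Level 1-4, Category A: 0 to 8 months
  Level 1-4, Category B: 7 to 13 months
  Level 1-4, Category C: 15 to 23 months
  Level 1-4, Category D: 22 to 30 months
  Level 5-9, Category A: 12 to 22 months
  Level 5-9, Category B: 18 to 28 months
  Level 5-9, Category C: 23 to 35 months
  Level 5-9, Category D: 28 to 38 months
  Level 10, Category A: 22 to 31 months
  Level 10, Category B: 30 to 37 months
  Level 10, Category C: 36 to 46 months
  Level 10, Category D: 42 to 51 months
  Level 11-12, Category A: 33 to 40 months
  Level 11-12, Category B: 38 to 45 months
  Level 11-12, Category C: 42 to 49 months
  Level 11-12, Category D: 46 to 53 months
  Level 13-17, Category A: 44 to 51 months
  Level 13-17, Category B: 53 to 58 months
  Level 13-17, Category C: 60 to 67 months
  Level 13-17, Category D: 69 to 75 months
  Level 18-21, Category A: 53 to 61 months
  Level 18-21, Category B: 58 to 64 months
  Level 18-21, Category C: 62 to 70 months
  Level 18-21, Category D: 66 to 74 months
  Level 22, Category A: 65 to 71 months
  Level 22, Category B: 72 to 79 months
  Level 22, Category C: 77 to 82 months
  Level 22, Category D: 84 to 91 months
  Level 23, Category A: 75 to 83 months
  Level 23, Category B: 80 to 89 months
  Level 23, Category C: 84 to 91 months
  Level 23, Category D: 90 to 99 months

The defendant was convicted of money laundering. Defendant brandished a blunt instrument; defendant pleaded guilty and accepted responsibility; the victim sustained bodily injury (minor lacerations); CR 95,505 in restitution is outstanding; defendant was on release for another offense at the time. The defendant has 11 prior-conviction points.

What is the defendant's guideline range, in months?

60-67 months

Base offense level for money laundering: 10.
A1 applies: 10 + 1 = 11.
A2 applies (level before this adjustment is 11 < 17, so +1): 11 + 1 = 12.
A3 applies: 12 + 2 = 14.
A5 applies (level before this adjustment is 14 < 22, so +4): 14 + 4 = 18.
A6 applies: 18 − 3 = 15.
Final offense level: 15.
Criminal history: 11 prior points → Category C (6-11).
Level 15 falls in the 13-17 band.
Grid: Level 13-17 × Category C = 60-67 months.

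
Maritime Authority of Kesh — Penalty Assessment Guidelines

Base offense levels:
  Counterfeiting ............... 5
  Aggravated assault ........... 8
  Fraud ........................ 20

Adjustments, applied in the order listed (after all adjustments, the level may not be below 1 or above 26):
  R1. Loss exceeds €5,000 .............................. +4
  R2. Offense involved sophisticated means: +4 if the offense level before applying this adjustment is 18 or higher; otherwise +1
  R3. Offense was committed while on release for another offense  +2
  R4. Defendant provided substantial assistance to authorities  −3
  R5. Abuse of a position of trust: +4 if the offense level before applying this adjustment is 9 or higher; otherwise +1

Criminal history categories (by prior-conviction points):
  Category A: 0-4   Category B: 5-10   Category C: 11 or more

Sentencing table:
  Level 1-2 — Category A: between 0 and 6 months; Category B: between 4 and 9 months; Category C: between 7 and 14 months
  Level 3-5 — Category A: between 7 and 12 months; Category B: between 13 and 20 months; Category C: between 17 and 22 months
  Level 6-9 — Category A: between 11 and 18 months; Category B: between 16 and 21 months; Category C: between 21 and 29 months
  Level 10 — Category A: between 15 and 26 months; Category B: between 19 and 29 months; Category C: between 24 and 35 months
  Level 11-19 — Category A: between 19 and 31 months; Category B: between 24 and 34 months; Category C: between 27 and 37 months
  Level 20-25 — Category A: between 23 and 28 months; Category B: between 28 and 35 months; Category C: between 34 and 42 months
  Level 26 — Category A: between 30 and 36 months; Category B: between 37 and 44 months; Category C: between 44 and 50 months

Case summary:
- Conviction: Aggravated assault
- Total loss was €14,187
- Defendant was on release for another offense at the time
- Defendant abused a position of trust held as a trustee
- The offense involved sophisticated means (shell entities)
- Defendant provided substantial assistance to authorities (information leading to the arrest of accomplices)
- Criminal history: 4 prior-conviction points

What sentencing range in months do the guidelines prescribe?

19-31 months

Base offense level for aggravated assault: 8.
R1 applies: 8 + 4 = 12.
R2 applies (level before this adjustment is 12 < 18, so +1): 12 + 1 = 13.
R3 applies: 13 + 2 = 15.
R4 applies: 15 − 3 = 12.
R5 applies (level before this adjustment is 12 ≥ 9, so +4): 12 + 4 = 16.
Final offense level: 16.
Criminal history: 4 prior points → Category A (0-4).
Level 16 falls in the 11-19 band.
Grid: Level 11-19 × Category A = 19-31 months.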